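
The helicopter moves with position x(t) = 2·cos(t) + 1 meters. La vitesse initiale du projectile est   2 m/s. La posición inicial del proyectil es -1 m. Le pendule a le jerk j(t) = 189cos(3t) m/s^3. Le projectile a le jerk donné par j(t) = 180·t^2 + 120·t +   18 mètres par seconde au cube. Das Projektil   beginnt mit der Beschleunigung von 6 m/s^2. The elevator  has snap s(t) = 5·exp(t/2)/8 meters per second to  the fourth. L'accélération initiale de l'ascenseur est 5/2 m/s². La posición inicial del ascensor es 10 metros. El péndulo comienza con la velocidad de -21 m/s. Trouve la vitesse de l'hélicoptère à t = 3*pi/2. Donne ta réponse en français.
En partant de la position x(t) = 2·cos(t) + 1, nous prenons 1 dérivée. La dérivée de la position donne la vitesse: v(t) = -2·sin(t). Nous avons la vitesse v(t) = -2·sin(t). En substituant t = 3*pi/2: v(3*pi/2) = 2.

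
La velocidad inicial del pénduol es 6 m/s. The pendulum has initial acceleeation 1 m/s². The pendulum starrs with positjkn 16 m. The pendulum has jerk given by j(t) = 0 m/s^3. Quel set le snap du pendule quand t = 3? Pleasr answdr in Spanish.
Partiendo de la sacudida j(t) = 0, tomamos 1 derivada. Derivando la sacudida, obtenemos el snap: s(t) = 0. Tenemos el snap s(t) = 0. Sustituyendo t = 3: s(3) = 0.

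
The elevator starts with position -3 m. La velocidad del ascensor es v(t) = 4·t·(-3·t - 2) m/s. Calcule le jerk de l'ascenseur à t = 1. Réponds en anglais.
Starting from velocity v(t) = 4·t·(-3·t - 2), we take 2 derivatives. Differentiating velocity, we get acceleration: a(t) = -24·t - 8. The derivative of acceleration gives jerk: j(t) = -24. We have jerk j(t) = -24. Substituting t = 1: j(1) = -24.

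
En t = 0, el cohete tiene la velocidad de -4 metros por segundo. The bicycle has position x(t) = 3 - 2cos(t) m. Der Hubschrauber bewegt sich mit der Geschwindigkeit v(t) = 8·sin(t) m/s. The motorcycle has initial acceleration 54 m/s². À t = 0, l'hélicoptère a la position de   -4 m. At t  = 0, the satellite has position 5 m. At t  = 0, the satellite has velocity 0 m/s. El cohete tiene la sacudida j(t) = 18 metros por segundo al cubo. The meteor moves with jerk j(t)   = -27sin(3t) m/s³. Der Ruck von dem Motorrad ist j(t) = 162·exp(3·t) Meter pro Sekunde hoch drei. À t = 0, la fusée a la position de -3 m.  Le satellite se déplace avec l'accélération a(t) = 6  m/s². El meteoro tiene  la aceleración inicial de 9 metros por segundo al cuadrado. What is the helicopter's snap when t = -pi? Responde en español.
Debemos derivar nuestra ecuación de la velocidad v(t) = 8·sin(t) 3 veces. La derivada de la velocidad da la aceleración: a(t) = 8·cos(t). Tomando d/dt de a(t), encontramos j(t) = -8·sin(t). Derivando la sacudida, obtenemos el snap: s(t) = -8·cos(t). Tenemos el snap s(t) = -8·cos(t). Sustituyendo t = -pi: s(-pi) = 8.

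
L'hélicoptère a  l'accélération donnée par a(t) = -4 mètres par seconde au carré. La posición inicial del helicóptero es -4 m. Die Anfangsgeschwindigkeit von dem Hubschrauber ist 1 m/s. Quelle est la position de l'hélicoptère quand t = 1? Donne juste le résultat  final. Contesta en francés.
La position à t = 1 est x = -5.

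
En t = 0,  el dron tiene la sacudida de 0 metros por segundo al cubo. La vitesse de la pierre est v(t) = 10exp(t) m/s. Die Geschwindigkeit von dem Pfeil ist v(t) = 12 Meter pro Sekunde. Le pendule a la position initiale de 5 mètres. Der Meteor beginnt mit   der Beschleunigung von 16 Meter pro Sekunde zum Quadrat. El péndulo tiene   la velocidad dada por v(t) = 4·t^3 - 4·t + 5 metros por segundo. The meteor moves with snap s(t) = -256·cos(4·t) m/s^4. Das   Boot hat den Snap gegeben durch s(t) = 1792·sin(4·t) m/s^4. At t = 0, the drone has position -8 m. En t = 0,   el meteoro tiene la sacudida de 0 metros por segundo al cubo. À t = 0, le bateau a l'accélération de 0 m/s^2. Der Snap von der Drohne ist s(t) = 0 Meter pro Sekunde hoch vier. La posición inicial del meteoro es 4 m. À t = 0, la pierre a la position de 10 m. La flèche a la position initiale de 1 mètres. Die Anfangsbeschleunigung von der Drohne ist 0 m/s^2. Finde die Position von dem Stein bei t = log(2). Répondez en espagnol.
Necesitamos integrar nuestra ecuación de la velocidad v(t) = 10·exp(t) 1 vez. Tomando ∫v(t)dt y aplicando x(0) = 10, encontramos x(t) = 10·exp(t). Usando x(t) = 10·exp(t) y sustituyendo t = log(2), encontramos x = 20.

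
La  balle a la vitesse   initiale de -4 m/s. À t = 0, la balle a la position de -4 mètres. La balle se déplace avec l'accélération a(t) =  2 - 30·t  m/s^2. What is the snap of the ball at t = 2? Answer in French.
Nous devons dériver notre équation de l'accélération a(t) = 2 - 30·t 2 fois. En prenant d/dt de a(t), nous trouvons j(t) = -30. La dérivée du jerk donne le snap: s(t) = 0. En utilisant s(t) = 0 et en substituant t = 2, nous trouvons s = 0.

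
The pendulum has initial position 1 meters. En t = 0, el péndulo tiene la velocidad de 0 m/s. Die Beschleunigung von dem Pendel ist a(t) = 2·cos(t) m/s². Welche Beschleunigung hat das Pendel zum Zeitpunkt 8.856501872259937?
Wir haben die Beschleunigung a(t) = 2·cos(t). Durch Einsetzen von t = 8.856501872259937: a(8.856501872259937) = -1.68566000316163.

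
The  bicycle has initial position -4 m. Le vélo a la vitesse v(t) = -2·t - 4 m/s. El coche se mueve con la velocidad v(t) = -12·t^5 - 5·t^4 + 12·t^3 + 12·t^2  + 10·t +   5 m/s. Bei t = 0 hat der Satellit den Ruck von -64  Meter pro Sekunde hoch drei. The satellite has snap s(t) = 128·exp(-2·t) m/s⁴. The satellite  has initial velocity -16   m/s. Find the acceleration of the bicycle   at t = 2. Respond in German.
Ausgehend von der Geschwindigkeit v(t) = -2·t - 4, nehmen wir 1 Ableitung. Mit d/dt von v(t) finden wir a(t) = -2. Mit a(t) = -2 und Einsetzen von t = 2, finden wir a = -2.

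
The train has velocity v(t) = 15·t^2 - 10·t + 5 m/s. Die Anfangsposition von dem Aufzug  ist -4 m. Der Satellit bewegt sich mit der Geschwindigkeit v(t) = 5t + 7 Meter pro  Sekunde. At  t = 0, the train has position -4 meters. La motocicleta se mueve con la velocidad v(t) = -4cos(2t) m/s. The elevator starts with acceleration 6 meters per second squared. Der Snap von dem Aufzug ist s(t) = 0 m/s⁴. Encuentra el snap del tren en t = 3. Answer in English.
To solve this, we need to take 3 derivatives of our velocity equation v(t) = 15·t^2 - 10·t + 5. Differentiating velocity, we get acceleration: a(t) = 30·t - 10. Differentiating acceleration, we get jerk: j(t) = 30. Differentiating jerk, we get snap: s(t) = 0. We have snap s(t) = 0. Substituting t = 3: s(3) = 0.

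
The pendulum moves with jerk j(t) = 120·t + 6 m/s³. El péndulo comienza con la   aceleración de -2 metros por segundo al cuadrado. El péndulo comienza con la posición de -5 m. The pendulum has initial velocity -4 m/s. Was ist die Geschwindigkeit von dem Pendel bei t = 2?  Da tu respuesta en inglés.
Starting from jerk j(t) = 120·t + 6, we take 2 integrals. The integral of jerk is acceleration. Using a(0) = -2, we get a(t) = 60·t^2 + 6·t - 2. Taking ∫a(t)dt and applying v(0) = -4, we find v(t) = 20·t^3 + 3·t^2 - 2·t - 4. We have velocity v(t) = 20·t^3 + 3·t^2 - 2·t - 4. Substituting t = 2: v(2) = 164.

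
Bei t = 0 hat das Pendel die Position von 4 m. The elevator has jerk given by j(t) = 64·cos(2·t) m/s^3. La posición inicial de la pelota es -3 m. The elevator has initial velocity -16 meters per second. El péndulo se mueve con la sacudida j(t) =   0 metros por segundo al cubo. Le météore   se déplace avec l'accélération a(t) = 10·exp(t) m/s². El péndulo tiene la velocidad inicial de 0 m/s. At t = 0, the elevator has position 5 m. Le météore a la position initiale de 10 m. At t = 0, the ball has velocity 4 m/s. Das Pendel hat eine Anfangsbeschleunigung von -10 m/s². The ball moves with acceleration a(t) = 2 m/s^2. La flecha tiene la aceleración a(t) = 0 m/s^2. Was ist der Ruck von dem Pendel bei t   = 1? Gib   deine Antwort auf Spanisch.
Tenemos la sacudida j(t) = 0. Sustituyendo t = 1: j(1) = 0.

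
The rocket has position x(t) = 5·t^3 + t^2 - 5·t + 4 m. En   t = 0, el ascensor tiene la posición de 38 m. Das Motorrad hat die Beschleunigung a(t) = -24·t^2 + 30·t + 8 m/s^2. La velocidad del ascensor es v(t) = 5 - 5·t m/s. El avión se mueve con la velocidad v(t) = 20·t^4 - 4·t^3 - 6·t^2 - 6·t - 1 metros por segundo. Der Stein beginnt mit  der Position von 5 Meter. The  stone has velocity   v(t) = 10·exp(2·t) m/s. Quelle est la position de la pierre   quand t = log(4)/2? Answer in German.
Wir müssen das Integral unserer Gleichung für die Geschwindigkeit v(t) = 10·exp(2·t) 1-mal finden. Durch Integration von der Geschwindigkeit und Verwendung der Anfangsbedingung x(0) = 5, erhalten wir x(t) = 5·exp(2·t). Mit x(t) = 5·exp(2·t) und Einsetzen von t = log(4)/2, finden wir x = 20.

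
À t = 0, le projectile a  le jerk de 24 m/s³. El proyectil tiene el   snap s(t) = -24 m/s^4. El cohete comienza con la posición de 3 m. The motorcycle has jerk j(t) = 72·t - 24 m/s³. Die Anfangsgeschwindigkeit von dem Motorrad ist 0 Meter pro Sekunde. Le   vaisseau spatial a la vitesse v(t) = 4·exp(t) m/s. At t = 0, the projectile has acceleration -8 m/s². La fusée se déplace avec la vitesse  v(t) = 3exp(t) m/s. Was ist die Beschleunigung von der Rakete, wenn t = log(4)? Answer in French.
En partant de la vitesse v(t) = 3·exp(t), nous prenons 1 dérivée. En prenant d/dt de v(t), nous trouvons a(t) = 3·exp(t). En utilisant a(t) = 3·exp(t) et en substituant t = log(4), nous trouvons a = 12.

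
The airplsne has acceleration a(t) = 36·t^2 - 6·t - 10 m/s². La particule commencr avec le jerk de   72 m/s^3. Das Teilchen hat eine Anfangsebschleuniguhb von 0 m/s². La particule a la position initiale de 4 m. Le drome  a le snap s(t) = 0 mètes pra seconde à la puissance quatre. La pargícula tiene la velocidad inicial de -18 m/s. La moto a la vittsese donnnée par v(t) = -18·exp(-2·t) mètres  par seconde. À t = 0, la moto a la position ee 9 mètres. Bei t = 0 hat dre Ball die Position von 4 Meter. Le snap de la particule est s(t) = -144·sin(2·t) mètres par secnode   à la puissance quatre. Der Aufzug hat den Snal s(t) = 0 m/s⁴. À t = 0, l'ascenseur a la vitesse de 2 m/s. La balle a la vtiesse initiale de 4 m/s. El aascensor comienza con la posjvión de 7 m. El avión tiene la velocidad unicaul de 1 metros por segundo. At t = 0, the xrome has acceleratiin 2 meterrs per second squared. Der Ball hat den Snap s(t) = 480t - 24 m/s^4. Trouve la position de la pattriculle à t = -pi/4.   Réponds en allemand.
Um dies zu lösen, müssen wir 4 Integrale unserer Gleichung für den Snap s(t) = -144·sin(2·t) finden. Mit ∫s(t)dt und Anwendung von j(0) = 72, finden wir j(t) = 72·cos(2·t). Mit ∫j(t)dt und Anwendung von a(0) = 0, finden wir a(t) = 36·sin(2·t). Mit ∫a(t)dt und Anwendung von v(0) = -18, finden wir v(t) = -18·cos(2·t). Mit ∫v(t)dt und Anwendung von x(0) = 4, finden wir x(t) = 4 - 9·sin(2·t). Wir haben die Position x(t) = 4 - 9·sin(2·t). Durch Einsetzen von t = -pi/4: x(-pi/4) = 13.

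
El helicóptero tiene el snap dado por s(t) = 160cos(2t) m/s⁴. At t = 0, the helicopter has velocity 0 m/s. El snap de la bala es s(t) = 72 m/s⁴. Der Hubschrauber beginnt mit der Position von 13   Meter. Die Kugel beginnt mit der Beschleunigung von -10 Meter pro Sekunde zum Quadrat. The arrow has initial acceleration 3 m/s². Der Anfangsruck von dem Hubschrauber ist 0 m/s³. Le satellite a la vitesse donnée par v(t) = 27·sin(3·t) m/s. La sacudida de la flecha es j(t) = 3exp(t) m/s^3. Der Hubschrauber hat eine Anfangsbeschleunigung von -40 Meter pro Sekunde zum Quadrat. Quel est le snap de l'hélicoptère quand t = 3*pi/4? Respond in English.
From the given snap equation s(t) = 160·cos(2·t), we substitute t = 3*pi/4 to get s = 0.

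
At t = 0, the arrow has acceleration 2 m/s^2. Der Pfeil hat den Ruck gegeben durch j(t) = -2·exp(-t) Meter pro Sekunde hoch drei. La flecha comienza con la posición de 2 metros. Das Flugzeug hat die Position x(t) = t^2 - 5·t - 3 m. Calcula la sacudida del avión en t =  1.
Para resolver esto, necesitamos tomar 3 derivadas de nuestra ecuación de la posición x(t) = t^2 - 5·t - 3. Tomando d/dt de x(t), encontramos v(t) = 2·t - 5. Tomando d/dt de v(t), encontramos a(t) = 2. Derivando la aceleración, obtenemos la sacudida: j(t) = 0. Tenemos la sacudida j(t) = 0. Sustituyendo t = 1: j(1) = 0.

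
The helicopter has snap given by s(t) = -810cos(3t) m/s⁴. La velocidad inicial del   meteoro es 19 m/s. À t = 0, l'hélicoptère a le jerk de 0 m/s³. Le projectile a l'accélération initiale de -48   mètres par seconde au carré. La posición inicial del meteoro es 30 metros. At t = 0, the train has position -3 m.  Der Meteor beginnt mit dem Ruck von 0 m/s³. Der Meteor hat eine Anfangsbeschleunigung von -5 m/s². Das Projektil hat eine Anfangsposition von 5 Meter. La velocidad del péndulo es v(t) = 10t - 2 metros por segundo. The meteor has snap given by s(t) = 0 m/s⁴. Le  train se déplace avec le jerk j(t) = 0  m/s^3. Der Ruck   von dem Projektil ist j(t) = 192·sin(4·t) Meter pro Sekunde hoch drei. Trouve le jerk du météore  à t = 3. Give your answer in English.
To solve this, we need to take 1 antiderivative of our snap equation s(t) = 0. Taking ∫s(t)dt and applying j(0) = 0, we find j(t) = 0. Using j(t) = 0 and substituting t = 3, we find j = 0.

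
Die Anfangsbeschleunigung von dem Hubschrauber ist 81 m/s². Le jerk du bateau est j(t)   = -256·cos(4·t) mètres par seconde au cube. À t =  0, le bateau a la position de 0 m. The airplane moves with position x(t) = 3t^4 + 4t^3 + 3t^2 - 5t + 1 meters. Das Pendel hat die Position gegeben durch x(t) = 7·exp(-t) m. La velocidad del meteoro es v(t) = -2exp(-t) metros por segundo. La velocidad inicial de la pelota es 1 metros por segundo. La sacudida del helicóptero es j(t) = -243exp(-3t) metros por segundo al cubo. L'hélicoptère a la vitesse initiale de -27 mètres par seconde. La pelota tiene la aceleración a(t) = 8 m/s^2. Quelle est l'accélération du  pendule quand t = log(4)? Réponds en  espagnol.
Partiendo de la posición x(t) = 7·exp(-t), tomamos 2 derivadas. Tomando d/dt de x(t), encontramos v(t) = -7·exp(-t). Derivando la velocidad, obtenemos la aceleración: a(t) = 7·exp(-t). Tenemos la aceleración a(t) = 7·exp(-t). Sustituyendo t = log(4): a(log(4)) = 7/4.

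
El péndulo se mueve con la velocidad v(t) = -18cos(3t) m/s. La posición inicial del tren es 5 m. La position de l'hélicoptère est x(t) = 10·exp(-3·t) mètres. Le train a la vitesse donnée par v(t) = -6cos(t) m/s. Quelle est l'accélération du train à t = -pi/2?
Pour résoudre ceci, nous devons prendre 1 dérivée de notre équation de la vitesse v(t) = -6·cos(t). En prenant d/dt de v(t), nous trouvons a(t) = 6·sin(t). De l'équation de l'accélération a(t) = 6·sin(t), nous substituons t = -pi/2 pour obtenir a = -6.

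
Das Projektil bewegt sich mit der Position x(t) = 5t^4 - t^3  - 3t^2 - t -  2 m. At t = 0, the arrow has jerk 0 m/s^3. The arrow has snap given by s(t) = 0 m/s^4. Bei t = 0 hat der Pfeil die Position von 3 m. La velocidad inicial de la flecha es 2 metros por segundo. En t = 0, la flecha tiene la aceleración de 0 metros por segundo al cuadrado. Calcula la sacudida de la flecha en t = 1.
Partiendo del snap s(t) = 0, tomamos 1 integral. La integral del snap es la sacudida. Usando j(0) = 0, obtenemos j(t) = 0. De la ecuación de la sacudida j(t) = 0, sustituimos t = 1 para obtener j = 0.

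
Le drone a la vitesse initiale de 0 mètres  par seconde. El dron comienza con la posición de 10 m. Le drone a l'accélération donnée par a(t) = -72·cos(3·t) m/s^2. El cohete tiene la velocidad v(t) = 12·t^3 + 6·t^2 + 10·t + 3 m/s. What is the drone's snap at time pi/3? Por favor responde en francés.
Nous devons dériver notre équation de l'accélération a(t) = -72·cos(3·t) 2 fois. En dérivant l'accélération, nous obtenons le jerk: j(t) = 216·sin(3·t). La dérivée du jerk donne le snap: s(t) = 648·cos(3·t). Nous avons le snap s(t) = 648·cos(3·t). En substituant t = pi/3: s(pi/3) = -648.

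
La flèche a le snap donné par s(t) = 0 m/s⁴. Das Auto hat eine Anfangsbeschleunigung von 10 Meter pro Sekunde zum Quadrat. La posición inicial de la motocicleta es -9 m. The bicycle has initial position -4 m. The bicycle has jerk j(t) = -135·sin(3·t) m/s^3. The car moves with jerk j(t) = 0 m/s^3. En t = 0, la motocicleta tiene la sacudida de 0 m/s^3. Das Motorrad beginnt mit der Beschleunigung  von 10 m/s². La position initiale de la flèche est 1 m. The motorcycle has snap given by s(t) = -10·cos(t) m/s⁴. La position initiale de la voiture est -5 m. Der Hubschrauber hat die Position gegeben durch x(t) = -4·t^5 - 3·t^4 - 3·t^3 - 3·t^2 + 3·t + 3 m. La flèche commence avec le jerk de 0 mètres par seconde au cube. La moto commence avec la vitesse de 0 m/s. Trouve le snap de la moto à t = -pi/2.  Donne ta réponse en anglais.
We have snap s(t) = -10·cos(t). Substituting t = -pi/2: s(-pi/2) = 0.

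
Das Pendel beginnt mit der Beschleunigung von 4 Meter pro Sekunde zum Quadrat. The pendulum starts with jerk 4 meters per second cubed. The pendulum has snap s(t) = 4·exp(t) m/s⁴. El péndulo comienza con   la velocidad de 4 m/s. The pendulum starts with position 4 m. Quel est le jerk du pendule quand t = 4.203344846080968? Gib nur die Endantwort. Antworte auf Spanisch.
La respuesta es 267.639040053652.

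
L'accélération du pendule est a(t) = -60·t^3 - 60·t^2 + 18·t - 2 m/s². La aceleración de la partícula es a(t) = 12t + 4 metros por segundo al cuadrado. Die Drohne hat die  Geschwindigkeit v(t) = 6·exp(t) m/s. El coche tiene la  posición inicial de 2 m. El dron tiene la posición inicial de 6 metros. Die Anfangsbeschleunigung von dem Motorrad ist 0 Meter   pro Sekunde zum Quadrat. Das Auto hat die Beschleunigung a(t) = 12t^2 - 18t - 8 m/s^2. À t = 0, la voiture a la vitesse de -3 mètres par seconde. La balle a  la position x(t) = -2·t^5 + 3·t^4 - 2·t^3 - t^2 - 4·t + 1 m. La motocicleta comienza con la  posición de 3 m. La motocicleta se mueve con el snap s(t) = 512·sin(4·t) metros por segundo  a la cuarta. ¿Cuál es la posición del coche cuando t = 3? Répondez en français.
Nous devons trouver la primitive de notre équation de l'accélération a(t) = 12·t^2 - 18·t - 8 2 fois. En prenant ∫a(t)dt et en appliquant v(0) = -3, nous trouvons v(t) = 4·t^3 - 9·t^2 - 8·t - 3. L'intégrale de la vitesse est la position. En utilisant x(0) = 2, nous obtenons x(t) = t^4 - 3·t^3 - 4·t^2 - 3·t + 2. Nous avons la position x(t) = t^4 - 3·t^3 - 4·t^2 - 3·t + 2. En substituant t = 3: x(3) = -43.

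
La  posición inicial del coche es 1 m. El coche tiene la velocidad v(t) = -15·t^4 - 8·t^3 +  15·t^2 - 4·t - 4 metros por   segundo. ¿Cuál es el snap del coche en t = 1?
Para resolver esto, necesitamos tomar 3 derivadas de nuestra ecuación de la velocidad v(t) = -15·t^4 - 8·t^3 + 15·t^2 - 4·t - 4. Tomando d/dt de v(t), encontramos a(t) = -60·t^3 - 24·t^2 + 30·t - 4. Derivando la aceleración, obtenemos la sacudida: j(t) = -180·t^2 - 48·t + 30. La derivada de la sacudida da el snap: s(t) = -360·t - 48. Tenemos el snap s(t) = -360·t - 48. Sustituyendo t = 1: s(1) = -408.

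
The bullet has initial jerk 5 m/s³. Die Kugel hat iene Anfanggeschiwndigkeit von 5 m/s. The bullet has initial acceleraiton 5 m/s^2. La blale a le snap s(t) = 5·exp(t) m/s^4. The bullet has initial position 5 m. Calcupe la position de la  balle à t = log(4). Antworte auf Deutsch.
Ausgehend von dem Snap s(t) = 5·exp(t), nehmen wir 4 Stammfunktionen. Die Stammfunktion von dem Snap, mit j(0) = 5, ergibt den Ruck: j(t) = 5·exp(t). Das Integral von dem Ruck ist die Beschleunigung. Mit a(0) = 5 erhalten wir a(t) = 5·exp(t). Die Stammfunktion von der Beschleunigung, mit v(0) = 5, ergibt die Geschwindigkeit: v(t) = 5·exp(t). Durch Integration von der Geschwindigkeit und Verwendung der Anfangsbedingung x(0) = 5, erhalten wir x(t) = 5·exp(t). Mit x(t) = 5·exp(t) und Einsetzen von t = log(4), finden wir x = 20.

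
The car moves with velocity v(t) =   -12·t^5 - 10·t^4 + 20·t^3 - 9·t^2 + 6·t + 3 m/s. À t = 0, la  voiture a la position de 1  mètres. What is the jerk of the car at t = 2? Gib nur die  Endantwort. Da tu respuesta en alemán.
Die Antwort ist -2178.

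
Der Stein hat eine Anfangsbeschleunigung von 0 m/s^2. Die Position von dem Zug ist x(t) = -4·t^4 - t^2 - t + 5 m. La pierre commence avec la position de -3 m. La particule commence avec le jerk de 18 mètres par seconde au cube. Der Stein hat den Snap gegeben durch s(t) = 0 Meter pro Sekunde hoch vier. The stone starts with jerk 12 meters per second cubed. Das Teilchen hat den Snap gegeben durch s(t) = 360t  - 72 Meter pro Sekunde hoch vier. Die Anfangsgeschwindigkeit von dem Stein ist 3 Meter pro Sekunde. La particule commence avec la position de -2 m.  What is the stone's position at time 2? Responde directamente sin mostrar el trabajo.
The position at t = 2 is x = 19.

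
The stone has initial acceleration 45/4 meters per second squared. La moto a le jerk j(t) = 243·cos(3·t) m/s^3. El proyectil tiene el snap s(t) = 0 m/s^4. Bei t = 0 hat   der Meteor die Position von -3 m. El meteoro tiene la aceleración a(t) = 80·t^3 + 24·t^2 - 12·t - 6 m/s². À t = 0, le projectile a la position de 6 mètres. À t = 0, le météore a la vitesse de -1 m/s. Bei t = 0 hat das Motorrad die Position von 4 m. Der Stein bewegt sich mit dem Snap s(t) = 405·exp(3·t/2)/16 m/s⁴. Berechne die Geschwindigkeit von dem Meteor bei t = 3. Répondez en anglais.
We need to integrate our acceleration equation a(t) = 80·t^3 + 24·t^2 - 12·t - 6 1 time. Finding the antiderivative of a(t) and using v(0) = -1: v(t) = 20·t^4 + 8·t^3 - 6·t^2 - 6·t - 1. Using v(t) = 20·t^4 + 8·t^3 - 6·t^2 - 6·t - 1 and substituting t = 3, we find v = 1763.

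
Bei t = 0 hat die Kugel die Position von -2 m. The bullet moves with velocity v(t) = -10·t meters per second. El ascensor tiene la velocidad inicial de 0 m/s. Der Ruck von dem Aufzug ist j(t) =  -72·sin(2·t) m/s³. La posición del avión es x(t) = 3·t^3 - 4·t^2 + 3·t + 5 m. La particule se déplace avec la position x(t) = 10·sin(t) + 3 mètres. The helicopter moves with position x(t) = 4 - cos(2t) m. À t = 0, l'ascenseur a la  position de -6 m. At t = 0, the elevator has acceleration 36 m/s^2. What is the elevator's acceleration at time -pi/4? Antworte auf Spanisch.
Partiendo de la sacudida j(t) = -72·sin(2·t), tomamos 1 antiderivada. Integrando la sacudida y usando la condición inicial a(0) = 36, obtenemos a(t) = 36·cos(2·t). Tenemos la aceleración a(t) = 36·cos(2·t). Sustituyendo t = -pi/4: a(-pi/4) = 0.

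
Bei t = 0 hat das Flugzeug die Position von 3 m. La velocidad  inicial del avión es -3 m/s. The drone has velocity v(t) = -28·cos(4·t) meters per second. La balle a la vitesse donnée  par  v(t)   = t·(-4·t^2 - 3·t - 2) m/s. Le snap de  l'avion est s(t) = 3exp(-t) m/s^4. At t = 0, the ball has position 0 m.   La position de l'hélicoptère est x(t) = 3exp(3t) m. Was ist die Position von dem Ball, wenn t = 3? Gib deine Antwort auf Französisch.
Pour résoudre ceci, nous devons prendre 1 intégrale de notre équation de la vitesse v(t) = t·(-4·t^2 - 3·t - 2). En prenant ∫v(t)dt et en appliquant x(0) = 0, nous trouvons x(t) = -t^4 - t^3 - t^2. Nous avons la position x(t) = -t^4 - t^3 - t^2. En substituant t = 3: x(3) = -117.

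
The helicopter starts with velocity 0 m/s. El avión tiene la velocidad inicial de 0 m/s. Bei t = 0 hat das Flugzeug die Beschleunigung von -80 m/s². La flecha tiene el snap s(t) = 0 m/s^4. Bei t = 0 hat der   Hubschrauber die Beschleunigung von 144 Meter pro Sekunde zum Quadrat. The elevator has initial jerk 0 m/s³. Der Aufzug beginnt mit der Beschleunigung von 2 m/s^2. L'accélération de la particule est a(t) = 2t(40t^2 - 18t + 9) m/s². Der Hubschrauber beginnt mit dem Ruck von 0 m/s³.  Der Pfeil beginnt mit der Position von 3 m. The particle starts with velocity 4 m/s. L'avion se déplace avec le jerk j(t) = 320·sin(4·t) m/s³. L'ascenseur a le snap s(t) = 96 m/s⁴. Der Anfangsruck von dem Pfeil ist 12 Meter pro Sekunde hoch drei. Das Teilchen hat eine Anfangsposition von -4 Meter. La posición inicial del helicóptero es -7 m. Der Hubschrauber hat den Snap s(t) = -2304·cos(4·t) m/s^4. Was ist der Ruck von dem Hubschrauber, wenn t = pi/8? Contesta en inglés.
Starting from snap s(t) = -2304·cos(4·t), we take 1 antiderivative. Taking ∫s(t)dt and applying j(0) = 0, we find j(t) = -576·sin(4·t). We have jerk j(t) = -576·sin(4·t). Substituting t = pi/8: j(pi/8) = -576.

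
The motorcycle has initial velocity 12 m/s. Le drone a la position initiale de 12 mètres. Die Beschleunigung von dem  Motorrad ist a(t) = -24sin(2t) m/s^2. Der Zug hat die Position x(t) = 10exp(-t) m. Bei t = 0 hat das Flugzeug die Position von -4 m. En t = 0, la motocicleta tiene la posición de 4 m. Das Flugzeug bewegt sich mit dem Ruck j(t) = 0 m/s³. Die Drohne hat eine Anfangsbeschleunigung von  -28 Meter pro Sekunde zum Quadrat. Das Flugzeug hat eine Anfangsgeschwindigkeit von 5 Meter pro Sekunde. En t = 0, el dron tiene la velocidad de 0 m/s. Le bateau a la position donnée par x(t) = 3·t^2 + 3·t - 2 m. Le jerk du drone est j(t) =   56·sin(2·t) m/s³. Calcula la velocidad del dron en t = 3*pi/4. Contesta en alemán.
Wir müssen unsere Gleichung für den Ruck j(t) = 56·sin(2·t) 2-mal integrieren. Mit ∫j(t)dt und Anwendung von a(0) = -28, finden wir a(t) = -28·cos(2·t). Die Stammfunktion von der Beschleunigung ist die Geschwindigkeit. Mit v(0) = 0 erhalten wir v(t) = -14·sin(2·t). Aus der Gleichung für die Geschwindigkeit v(t) = -14·sin(2·t), setzen wir t = 3*pi/4 ein und erhalten v = 14.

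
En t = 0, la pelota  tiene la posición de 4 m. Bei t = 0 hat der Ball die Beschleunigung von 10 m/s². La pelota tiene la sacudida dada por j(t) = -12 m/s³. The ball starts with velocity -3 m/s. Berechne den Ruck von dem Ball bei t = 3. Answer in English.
From the given jerk equation j(t) = -12, we substitute t = 3 to get j = -12.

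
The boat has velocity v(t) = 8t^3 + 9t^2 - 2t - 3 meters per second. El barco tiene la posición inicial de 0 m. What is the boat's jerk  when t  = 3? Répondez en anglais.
We must differentiate our velocity equation v(t) = 8·t^3 + 9·t^2 - 2·t - 3 2 times. Taking d/dt of v(t), we find a(t) = 24·t^2 + 18·t - 2. The derivative of acceleration gives jerk: j(t) = 48·t + 18. From the given jerk equation j(t) = 48·t + 18, we substitute t = 3 to get j = 162.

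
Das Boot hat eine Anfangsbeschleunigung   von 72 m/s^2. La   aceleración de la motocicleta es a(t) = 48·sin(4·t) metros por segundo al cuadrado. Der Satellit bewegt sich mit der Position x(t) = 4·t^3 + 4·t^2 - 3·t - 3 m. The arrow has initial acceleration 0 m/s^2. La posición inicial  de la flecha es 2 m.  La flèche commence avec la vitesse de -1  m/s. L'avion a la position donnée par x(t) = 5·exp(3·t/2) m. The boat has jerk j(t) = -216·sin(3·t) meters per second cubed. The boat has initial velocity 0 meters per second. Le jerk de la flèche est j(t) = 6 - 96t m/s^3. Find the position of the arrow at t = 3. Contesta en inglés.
To solve this, we need to take 3 integrals of our jerk equation j(t) = 6 - 96·t. Integrating jerk and using the initial condition a(0) = 0, we get a(t) = 6·t·(1 - 8·t). The antiderivative of acceleration, with v(0) = -1, gives velocity: v(t) = -16·t^3 + 3·t^2 - 1. The integral of velocity is position. Using x(0) = 2, we get x(t) = -4·t^4 + t^3 - t + 2. Using x(t) = -4·t^4 + t^3 - t + 2 and substituting t = 3, we find x = -298.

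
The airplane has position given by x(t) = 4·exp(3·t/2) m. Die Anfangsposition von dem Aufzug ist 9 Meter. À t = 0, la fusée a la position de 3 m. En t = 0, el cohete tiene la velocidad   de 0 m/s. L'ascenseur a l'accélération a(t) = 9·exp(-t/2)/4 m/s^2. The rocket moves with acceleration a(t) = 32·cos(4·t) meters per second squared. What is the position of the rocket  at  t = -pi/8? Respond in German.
Ausgehend von der Beschleunigung a(t) = 32·cos(4·t), nehmen wir 2 Stammfunktionen. Durch Integration von der Beschleunigung und Verwendung der Anfangsbedingung v(0) = 0, erhalten wir v(t) = 8·sin(4·t). Das Integral von der Geschwindigkeit ist die Position. Mit x(0) = 3 erhalten wir x(t) = 5 - 2·cos(4·t). Mit x(t) = 5 - 2·cos(4·t) und Einsetzen von t = -pi/8, finden wir x = 5.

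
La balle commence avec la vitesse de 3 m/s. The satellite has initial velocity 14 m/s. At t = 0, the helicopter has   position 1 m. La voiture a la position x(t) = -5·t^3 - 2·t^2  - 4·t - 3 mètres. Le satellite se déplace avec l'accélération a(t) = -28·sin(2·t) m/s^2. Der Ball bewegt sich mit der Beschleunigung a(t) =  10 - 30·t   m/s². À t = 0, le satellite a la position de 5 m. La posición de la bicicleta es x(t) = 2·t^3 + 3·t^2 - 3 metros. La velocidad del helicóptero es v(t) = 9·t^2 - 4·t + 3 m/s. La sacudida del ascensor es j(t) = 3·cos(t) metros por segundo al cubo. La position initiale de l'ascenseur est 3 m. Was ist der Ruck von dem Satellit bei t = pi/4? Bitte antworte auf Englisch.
To solve this, we need to take 1 derivative of our acceleration equation a(t) = -28·sin(2·t). Taking d/dt of a(t), we find j(t) = -56·cos(2·t). From the given jerk equation j(t) = -56·cos(2·t), we substitute t = pi/4 to get j = 0.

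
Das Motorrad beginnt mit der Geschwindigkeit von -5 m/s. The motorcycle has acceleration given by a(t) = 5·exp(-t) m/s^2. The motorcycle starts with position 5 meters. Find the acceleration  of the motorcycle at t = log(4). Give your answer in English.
From the given acceleration equation a(t) = 5·exp(-t), we substitute t = log(4) to get a = 5/4.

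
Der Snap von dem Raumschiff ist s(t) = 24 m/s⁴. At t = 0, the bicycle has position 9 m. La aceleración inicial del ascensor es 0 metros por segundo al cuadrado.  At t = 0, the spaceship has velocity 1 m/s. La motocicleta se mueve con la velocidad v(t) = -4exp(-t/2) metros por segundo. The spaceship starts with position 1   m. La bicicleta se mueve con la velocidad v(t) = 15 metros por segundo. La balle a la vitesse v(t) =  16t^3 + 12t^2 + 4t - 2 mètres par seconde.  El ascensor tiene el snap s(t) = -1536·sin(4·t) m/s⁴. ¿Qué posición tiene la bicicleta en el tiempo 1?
Debemos encontrar la integral de nuestra ecuación de la velocidad v(t) = 15 1 vez. La antiderivada de la velocidad, con x(0) = 9, da la posición: x(t) = 15·t + 9. Tenemos la posición x(t) = 15·t + 9. Sustituyendo t = 1: x(1) = 24.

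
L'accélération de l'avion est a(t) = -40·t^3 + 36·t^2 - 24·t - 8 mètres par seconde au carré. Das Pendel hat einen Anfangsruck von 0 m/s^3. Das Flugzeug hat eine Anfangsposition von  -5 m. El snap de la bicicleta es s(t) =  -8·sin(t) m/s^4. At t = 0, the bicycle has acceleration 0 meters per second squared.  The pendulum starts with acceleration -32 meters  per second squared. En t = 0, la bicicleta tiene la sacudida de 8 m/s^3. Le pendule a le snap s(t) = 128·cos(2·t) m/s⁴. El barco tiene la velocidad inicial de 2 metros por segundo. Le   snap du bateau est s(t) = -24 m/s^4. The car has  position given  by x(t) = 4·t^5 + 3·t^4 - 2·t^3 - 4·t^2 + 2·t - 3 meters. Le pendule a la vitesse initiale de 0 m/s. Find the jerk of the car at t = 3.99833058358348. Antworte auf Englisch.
We must differentiate our position equation x(t) = 4·t^5 + 3·t^4 - 2·t^3 - 4·t^2 + 2·t - 3 3 times. The derivative of position gives velocity: v(t) = 20·t^4 + 12·t^3 - 6·t^2 - 8·t + 2. The derivative of velocity gives acceleration: a(t) = 80·t^3 + 36·t^2 - 12·t - 8. Taking d/dt of a(t), we find j(t) = 240·t^2 + 72·t - 12. From the given jerk equation j(t) = 240·t^2 + 72·t - 12, we substitute t = 3.99833058358348 to get j = 4112.67519136657.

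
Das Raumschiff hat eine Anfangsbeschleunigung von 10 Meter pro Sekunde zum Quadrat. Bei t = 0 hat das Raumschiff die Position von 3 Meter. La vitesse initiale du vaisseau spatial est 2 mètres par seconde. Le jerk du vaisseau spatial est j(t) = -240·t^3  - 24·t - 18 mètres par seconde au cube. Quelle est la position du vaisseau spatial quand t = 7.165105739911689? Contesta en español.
Para resolver esto, necesitamos tomar 3 antiderivadas de nuestra ecuación de la sacudida j(t) = -240·t^3 - 24·t - 18. Integrando la sacudida y usando la condición inicial a(0) = 10, obtenemos a(t) = -60·t^4 - 12·t^2 - 18·t + 10. Tomando ∫a(t)dt y aplicando v(0) = 2, encontramos v(t) = -12·t^5 - 4·t^3 - 9·t^2 + 10·t + 2. Integrando la velocidad y usando la condición inicial x(0) = 3, obtenemos x(t) = -2·t^6 - t^4 - 3·t^3 + 5·t^2 + 2·t + 3. Usando x(t) = -2·t^6 - t^4 - 3·t^3 + 5·t^2 + 2·t + 3 y sustituyendo t = 7.165105739911689, encontramos x = -274088.755105770.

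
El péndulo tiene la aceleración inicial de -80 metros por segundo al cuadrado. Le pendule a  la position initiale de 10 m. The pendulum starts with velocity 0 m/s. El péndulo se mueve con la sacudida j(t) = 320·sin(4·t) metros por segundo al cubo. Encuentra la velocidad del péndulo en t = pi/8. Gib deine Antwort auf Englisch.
To find the answer, we compute 2 antiderivatives of j(t) = 320·sin(4·t). The antiderivative of jerk is acceleration. Using a(0) = -80, we get a(t) = -80·cos(4·t). Integrating acceleration and using the initial condition v(0) = 0, we get v(t) = -20·sin(4·t). Using v(t) = -20·sin(4·t) and substituting t = pi/8, we find v = -20.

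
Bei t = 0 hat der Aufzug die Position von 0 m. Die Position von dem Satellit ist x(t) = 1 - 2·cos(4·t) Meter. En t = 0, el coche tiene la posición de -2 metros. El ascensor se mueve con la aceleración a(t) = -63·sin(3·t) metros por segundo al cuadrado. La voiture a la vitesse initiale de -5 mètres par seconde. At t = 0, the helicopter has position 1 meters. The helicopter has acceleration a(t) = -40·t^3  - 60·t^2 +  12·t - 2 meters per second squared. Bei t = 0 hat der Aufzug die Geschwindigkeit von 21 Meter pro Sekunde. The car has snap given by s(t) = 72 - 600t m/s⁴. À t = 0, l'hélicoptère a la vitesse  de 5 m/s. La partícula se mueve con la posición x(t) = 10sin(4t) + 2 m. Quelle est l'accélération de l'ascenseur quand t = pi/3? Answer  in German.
Aus der Gleichung für die Beschleunigung a(t) = -63·sin(3·t), setzen wir t = pi/3 ein und erhalten a = 0.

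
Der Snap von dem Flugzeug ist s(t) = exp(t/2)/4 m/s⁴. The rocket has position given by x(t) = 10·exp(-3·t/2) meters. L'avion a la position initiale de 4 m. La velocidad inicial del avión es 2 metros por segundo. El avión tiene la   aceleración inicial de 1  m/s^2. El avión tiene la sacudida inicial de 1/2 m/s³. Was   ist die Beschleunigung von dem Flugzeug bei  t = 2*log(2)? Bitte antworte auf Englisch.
Starting from snap s(t) = exp(t/2)/4, we take 2 antiderivatives. Finding the integral of s(t) and using j(0) = 1/2: j(t) = exp(t/2)/2. The antiderivative of jerk, with a(0) = 1, gives acceleration: a(t) = exp(t/2). From the given acceleration equation a(t) = exp(t/2), we substitute t = 2*log(2) to get a = 2.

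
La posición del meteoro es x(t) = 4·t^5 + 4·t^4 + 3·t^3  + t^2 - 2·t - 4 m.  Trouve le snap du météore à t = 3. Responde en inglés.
To solve this, we need to take 4 derivatives of our position equation x(t) = 4·t^5 + 4·t^4 + 3·t^3 + t^2 - 2·t - 4. Differentiating position, we get velocity: v(t) = 20·t^4 + 16·t^3 + 9·t^2 + 2·t - 2. The derivative of velocity gives acceleration: a(t) = 80·t^3 + 48·t^2 + 18·t + 2. Differentiating acceleration, we get jerk: j(t) = 240·t^2 + 96·t + 18. The derivative of jerk gives snap: s(t) = 480·t + 96. Using s(t) = 480·t + 96 and substituting t = 3, we find s = 1536.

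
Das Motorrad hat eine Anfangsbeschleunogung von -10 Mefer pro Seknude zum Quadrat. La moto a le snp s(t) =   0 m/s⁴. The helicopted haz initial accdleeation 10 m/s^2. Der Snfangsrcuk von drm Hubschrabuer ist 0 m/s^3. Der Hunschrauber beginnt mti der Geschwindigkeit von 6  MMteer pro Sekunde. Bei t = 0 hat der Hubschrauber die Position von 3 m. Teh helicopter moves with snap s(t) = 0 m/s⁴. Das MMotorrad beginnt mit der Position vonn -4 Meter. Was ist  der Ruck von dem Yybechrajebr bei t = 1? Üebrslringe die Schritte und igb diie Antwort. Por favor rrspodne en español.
La sacudida en t = 1 es j = 0.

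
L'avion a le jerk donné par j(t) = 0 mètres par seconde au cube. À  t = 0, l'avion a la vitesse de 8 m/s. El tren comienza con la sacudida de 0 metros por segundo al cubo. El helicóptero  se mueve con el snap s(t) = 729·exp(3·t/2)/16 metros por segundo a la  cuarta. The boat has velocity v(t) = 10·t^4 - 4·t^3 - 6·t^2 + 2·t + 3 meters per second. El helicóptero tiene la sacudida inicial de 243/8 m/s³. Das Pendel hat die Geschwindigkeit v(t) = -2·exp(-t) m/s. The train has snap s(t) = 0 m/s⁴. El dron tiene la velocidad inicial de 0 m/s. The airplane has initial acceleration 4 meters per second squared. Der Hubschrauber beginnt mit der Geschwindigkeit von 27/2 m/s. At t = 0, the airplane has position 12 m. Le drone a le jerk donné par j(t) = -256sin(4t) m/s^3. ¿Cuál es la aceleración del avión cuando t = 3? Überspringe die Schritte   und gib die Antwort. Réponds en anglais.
a(3) = 4.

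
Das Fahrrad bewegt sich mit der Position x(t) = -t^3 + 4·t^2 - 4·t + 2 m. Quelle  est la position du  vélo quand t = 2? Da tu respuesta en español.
De la ecuación de la posición x(t) = -t^3 + 4·t^2 - 4·t + 2, sustituimos t = 2 para obtener x = 2.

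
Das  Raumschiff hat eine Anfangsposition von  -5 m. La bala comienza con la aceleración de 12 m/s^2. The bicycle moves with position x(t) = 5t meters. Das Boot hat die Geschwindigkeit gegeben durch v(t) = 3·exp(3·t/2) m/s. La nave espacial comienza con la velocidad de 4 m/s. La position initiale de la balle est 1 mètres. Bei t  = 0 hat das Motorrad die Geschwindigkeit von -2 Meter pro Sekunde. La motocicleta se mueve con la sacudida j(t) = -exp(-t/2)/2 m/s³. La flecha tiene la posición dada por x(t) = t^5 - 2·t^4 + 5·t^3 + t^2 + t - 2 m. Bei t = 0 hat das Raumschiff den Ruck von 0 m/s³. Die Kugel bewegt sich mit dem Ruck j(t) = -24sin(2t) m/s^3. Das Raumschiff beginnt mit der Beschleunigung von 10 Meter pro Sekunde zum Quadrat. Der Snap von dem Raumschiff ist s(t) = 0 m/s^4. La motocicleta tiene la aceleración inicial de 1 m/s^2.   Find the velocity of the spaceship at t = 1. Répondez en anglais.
To find the answer, we compute 3 integrals of s(t) = 0. The integral of snap is jerk. Using j(0) = 0, we get j(t) = 0. Finding the integral of j(t) and using a(0) = 10: a(t) = 10. The integral of acceleration is velocity. Using v(0) = 4, we get v(t) = 10·t + 4. Using v(t) = 10·t + 4 and substituting t = 1, we find v = 14.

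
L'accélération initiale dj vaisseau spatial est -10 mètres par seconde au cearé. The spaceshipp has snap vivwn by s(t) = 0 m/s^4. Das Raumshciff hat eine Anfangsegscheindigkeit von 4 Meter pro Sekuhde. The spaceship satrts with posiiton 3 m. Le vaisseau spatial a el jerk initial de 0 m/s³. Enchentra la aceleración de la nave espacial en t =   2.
Necesitamos integrar nuestra ecuación del snap s(t) = 0 2 veces. La integral del snap es la sacudida. Usando j(0) = 0, obtenemos j(t) = 0. La antiderivada de la sacudida, con a(0) = -10, da la aceleración: a(t) = -10. Usando a(t) = -10 y sustituyendo t = 2, encontramos a = -10.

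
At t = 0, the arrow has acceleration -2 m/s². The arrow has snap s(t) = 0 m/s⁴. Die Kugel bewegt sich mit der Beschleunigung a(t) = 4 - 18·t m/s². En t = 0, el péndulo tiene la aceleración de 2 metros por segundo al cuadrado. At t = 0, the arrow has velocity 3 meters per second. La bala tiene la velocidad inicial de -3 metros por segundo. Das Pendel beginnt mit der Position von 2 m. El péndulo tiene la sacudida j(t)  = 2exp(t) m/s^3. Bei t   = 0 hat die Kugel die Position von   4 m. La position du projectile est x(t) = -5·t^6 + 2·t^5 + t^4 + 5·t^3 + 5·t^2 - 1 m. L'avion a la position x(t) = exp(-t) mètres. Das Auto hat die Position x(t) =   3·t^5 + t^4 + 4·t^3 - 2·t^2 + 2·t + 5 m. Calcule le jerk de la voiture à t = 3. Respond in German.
Ausgehend von der Position x(t) = 3·t^5 + t^4 + 4·t^3 - 2·t^2 + 2·t + 5, nehmen wir 3 Ableitungen. Die Ableitung von der Position ergibt die Geschwindigkeit: v(t) = 15·t^4 + 4·t^3 + 12·t^2 - 4·t + 2. Durch Ableiten von der Geschwindigkeit erhalten wir die Beschleunigung: a(t) = 60·t^3 + 12·t^2 + 24·t - 4. Die Ableitung von der Beschleunigung ergibt den Ruck: j(t) = 180·t^2 + 24·t + 24. Aus der Gleichung für den Ruck j(t) = 180·t^2 + 24·t + 24, setzen wir t = 3 ein und erhalten j = 1716.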